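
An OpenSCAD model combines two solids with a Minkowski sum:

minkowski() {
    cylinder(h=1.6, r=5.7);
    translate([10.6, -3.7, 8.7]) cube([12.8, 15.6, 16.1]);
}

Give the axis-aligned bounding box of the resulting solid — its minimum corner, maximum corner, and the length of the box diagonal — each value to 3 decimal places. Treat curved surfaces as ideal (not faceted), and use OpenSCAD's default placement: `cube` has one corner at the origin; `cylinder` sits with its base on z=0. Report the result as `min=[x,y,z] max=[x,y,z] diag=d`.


min=[4.900,-9.400,8.700] max=[29.100,17.600,26.400] diag=40.348

A = translate([10.6, -3.7, 8.7]) cube([12.8, 15.6, 16.1]) → bbox [10.6,-3.7,8.7] .. [23.4,11.9,24.8]
B = cylinder(h=1.6, r=5.7) → bbox [-5.7,-5.7,0] .. [5.7,5.7,1.6]
lo = A.lo+B.lo = [10.6-5.7, -3.7-5.7, 8.7+0] = [4.900,-9.400,8.700]
hi = A.hi+B.hi = [23.4+5.7, 11.9+5.7, 24.8+1.6] = [29.100,17.600,26.400]
diag = √(24.2²+27²+17.7²) = √1627.93 = 40.348


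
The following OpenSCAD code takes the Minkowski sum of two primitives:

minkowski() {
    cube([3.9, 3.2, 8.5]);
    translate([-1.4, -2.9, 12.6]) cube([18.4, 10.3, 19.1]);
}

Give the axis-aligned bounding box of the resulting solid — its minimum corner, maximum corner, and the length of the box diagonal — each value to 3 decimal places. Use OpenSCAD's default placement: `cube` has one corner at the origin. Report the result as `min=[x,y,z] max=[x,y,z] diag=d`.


min=[-1.400,-2.900,12.600] max=[20.900,10.600,40.200] diag=37.964

A = translate([-1.4, -2.9, 12.6]) cube([18.4, 10.3, 19.1]) → bbox [-1.4,-2.9,12.6] .. [17,7.4,31.7]
B = cube([3.9, 3.2, 8.5]) → bbox [0,0,0] .. [3.9,3.2,8.5]
lo = A.lo+B.lo = [-1.4+0, -2.9+0, 12.6+0] = [-1.400,-2.900,12.600]
hi = A.hi+B.hi = [17+3.9, 7.4+3.2, 31.7+8.5] = [20.900,10.600,40.200]
diag = √(22.3²+13.5²+27.6²) = √1441.3 = 37.964


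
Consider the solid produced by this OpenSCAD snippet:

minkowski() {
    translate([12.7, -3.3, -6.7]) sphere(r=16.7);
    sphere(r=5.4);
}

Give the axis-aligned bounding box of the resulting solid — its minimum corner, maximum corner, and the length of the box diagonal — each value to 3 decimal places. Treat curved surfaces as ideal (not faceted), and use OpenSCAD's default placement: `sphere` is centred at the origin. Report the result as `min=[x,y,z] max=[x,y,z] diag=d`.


min=[-9.400,-25.400,-28.800] max=[34.800,18.800,15.400] diag=76.557

A = translate([12.7, -3.3, -6.7]) sphere(r=16.7) → bbox [-4,-20,-23.4] .. [29.4,13.4,10]
B = sphere(r=5.4) → bbox [-5.4,-5.4,-5.4] .. [5.4,5.4,5.4]
lo = A.lo+B.lo = [-4-5.4, -20-5.4, -23.4-5.4] = [-9.400,-25.400,-28.800]
hi = A.hi+B.hi = [29.4+5.4, 13.4+5.4, 10+5.4] = [34.800,18.800,15.400]
diag = √(44.2²+44.2²+44.2²) = √5860.92 = 76.557


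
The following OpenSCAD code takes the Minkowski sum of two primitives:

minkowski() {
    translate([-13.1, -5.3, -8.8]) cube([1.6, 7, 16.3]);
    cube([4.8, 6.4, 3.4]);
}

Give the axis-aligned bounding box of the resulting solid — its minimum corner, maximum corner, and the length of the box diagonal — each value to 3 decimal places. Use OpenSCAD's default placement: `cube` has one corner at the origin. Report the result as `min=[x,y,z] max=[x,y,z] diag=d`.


min=[-13.100,-5.300,-8.800] max=[-6.700,8.100,10.900] diag=24.670

A = translate([-13.1, -5.3, -8.8]) cube([1.6, 7, 16.3]) → bbox [-13.1,-5.3,-8.8] .. [-11.5,1.7,7.5]
B = cube([4.8, 6.4, 3.4]) → bbox [0,0,0] .. [4.8,6.4,3.4]
lo = A.lo+B.lo = [-13.1+0, -5.3+0, -8.8+0] = [-13.100,-5.300,-8.800]
hi = A.hi+B.hi = [-11.5+4.8, 1.7+6.4, 7.5+3.4] = [-6.700,8.100,10.900]
diag = √(6.4²+13.4²+19.7²) = √608.61 = 24.670


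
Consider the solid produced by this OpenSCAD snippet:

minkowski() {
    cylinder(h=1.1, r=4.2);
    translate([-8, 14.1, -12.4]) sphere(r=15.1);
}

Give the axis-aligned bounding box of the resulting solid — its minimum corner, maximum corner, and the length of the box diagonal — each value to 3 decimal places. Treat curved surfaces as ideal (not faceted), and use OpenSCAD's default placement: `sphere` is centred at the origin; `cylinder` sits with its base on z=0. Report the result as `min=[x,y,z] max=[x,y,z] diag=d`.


A = translate([-8, 14.1, -12.4]) sphere(r=15.1) → bbox [-23.1,-1,-27.5] .. [7.1,29.2,2.7]
B = cylinder(h=1.1, r=4.2) → bbox [-4.2,-4.2,0] .. [4.2,4.2,1.1]
lo = A.lo+B.lo = [-23.1-4.2, -1-4.2, -27.5+0] = [-27.300,-5.200,-27.500]
hi = A.hi+B.hi = [7.1+4.2, 29.2+4.2, 2.7+1.1] = [11.300,33.400,3.800]
diag = √(38.6²+38.6²+31.3²) = √3959.61 = 62.925

min=[-27.300,-5.200,-27.500] max=[11.300,33.400,3.800] diag=62.925


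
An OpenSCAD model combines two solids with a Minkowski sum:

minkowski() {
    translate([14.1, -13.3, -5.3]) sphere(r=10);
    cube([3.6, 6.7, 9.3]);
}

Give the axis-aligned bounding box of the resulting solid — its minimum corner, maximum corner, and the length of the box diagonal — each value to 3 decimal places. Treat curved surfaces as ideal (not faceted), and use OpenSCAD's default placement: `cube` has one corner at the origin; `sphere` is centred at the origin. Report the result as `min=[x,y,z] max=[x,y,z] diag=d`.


A = translate([14.1, -13.3, -5.3]) sphere(r=10) → bbox [4.1,-23.3,-15.3] .. [24.1,-3.3,4.7]
B = cube([3.6, 6.7, 9.3]) → bbox [0,0,0] .. [3.6,6.7,9.3]
lo = A.lo+B.lo = [4.1+0, -23.3+0, -15.3+0] = [4.100,-23.300,-15.300]
hi = A.hi+B.hi = [24.1+3.6, -3.3+6.7, 4.7+9.3] = [27.700,3.400,14.000]
diag = √(23.6²+26.7²+29.3²) = √2128.34 = 46.134

min=[4.100,-23.300,-15.300] max=[27.700,3.400,14.000] diag=46.134


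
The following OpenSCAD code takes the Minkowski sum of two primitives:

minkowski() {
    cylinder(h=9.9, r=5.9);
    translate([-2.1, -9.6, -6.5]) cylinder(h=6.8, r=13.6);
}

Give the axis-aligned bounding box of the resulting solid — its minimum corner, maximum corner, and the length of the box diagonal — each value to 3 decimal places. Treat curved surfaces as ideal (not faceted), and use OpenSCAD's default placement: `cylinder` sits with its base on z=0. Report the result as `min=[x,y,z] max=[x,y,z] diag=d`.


min=[-21.600,-29.100,-6.500] max=[17.400,9.900,10.200] diag=57.627

A = translate([-2.1, -9.6, -6.5]) cylinder(h=6.8, r=13.6) → bbox [-15.7,-23.2,-6.5] .. [11.5,4,0.3]
B = cylinder(h=9.9, r=5.9) → bbox [-5.9,-5.9,0] .. [5.9,5.9,9.9]
lo = A.lo+B.lo = [-15.7-5.9, -23.2-5.9, -6.5+0] = [-21.600,-29.100,-6.500]
hi = A.hi+B.hi = [11.5+5.9, 4+5.9, 0.3+9.9] = [17.400,9.900,10.200]
diag = √(39²+39²+16.7²) = √3320.89 = 57.627


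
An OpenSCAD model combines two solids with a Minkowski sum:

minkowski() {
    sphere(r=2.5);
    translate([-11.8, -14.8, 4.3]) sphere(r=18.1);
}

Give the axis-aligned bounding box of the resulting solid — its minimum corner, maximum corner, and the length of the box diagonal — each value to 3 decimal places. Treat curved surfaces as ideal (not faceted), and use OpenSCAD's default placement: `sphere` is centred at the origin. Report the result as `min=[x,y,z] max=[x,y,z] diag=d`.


A = translate([-11.8, -14.8, 4.3]) sphere(r=18.1) → bbox [-29.9,-32.9,-13.8] .. [6.3,3.3,22.4]
B = sphere(r=2.5) → bbox [-2.5,-2.5,-2.5] .. [2.5,2.5,2.5]
lo = A.lo+B.lo = [-29.9-2.5, -32.9-2.5, -13.8-2.5] = [-32.400,-35.400,-16.300]
hi = A.hi+B.hi = [6.3+2.5, 3.3+2.5, 22.4+2.5] = [8.800,5.800,24.900]
diag = √(41.2²+41.2²+41.2²) = √5092.32 = 71.360

min=[-32.400,-35.400,-16.300] max=[8.800,5.800,24.900] diag=71.360


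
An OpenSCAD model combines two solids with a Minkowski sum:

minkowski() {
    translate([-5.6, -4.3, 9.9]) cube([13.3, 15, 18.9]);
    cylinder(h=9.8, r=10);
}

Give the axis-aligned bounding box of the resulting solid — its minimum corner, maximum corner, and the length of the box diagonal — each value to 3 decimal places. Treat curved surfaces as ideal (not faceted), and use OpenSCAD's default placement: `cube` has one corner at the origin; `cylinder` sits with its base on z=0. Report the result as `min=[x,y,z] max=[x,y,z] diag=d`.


A = translate([-5.6, -4.3, 9.9]) cube([13.3, 15, 18.9]) → bbox [-5.6,-4.3,9.9] .. [7.7,10.7,28.8]
B = cylinder(h=9.8, r=10) → bbox [-10,-10,0] .. [10,10,9.8]
lo = A.lo+B.lo = [-5.6-10, -4.3-10, 9.9+0] = [-15.600,-14.300,9.900]
hi = A.hi+B.hi = [7.7+10, 10.7+10, 28.8+9.8] = [17.700,20.700,38.600]
diag = √(33.3²+35²+28.7²) = √3157.58 = 56.192

min=[-15.600,-14.300,9.900] max=[17.700,20.700,38.600] diag=56.192


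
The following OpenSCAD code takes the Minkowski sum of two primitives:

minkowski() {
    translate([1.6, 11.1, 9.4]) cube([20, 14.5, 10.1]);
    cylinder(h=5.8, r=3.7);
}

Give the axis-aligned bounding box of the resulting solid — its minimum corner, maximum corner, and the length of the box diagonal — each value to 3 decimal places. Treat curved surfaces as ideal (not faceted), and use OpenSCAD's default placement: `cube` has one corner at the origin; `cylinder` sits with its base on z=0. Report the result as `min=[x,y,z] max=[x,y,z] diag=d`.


A = translate([1.6, 11.1, 9.4]) cube([20, 14.5, 10.1]) → bbox [1.6,11.1,9.4] .. [21.6,25.6,19.5]
B = cylinder(h=5.8, r=3.7) → bbox [-3.7,-3.7,0] .. [3.7,3.7,5.8]
lo = A.lo+B.lo = [1.6-3.7, 11.1-3.7, 9.4+0] = [-2.100,7.400,9.400]
hi = A.hi+B.hi = [21.6+3.7, 25.6+3.7, 19.5+5.8] = [25.300,29.300,25.300]
diag = √(27.4²+21.9²+15.9²) = √1483.18 = 38.512

min=[-2.100,7.400,9.400] max=[25.300,29.300,25.300] diag=38.512


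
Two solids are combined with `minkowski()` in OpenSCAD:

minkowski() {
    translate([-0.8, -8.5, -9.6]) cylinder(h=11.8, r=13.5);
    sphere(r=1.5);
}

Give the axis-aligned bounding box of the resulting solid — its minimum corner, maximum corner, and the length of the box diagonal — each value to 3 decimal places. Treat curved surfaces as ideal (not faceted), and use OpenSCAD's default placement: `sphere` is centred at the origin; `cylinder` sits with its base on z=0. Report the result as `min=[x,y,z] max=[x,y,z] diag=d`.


min=[-15.800,-23.500,-11.100] max=[14.200,6.500,3.700] diag=44.934

A = translate([-0.8, -8.5, -9.6]) cylinder(h=11.8, r=13.5) → bbox [-14.3,-22,-9.6] .. [12.7,5,2.2]
B = sphere(r=1.5) → bbox [-1.5,-1.5,-1.5] .. [1.5,1.5,1.5]
lo = A.lo+B.lo = [-14.3-1.5, -22-1.5, -9.6-1.5] = [-15.800,-23.500,-11.100]
hi = A.hi+B.hi = [12.7+1.5, 5+1.5, 2.2+1.5] = [14.200,6.500,3.700]
diag = √(30²+30²+14.8²) = √2019.04 = 44.934


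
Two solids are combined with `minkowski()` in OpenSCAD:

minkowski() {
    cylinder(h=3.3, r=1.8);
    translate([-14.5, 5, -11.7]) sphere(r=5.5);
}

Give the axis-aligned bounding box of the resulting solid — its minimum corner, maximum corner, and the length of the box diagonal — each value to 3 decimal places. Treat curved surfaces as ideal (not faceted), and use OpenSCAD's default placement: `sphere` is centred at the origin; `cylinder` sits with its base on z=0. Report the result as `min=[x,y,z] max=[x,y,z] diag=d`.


A = translate([-14.5, 5, -11.7]) sphere(r=5.5) → bbox [-20,-0.5,-17.2] .. [-9,10.5,-6.2]
B = cylinder(h=3.3, r=1.8) → bbox [-1.8,-1.8,0] .. [1.8,1.8,3.3]
lo = A.lo+B.lo = [-20-1.8, -0.5-1.8, -17.2+0] = [-21.800,-2.300,-17.200]
hi = A.hi+B.hi = [-9+1.8, 10.5+1.8, -6.2+3.3] = [-7.200,12.300,-2.900]
diag = √(14.6²+14.6²+14.3²) = √630.81 = 25.116

min=[-21.800,-2.300,-17.200] max=[-7.200,12.300,-2.900] diag=25.116


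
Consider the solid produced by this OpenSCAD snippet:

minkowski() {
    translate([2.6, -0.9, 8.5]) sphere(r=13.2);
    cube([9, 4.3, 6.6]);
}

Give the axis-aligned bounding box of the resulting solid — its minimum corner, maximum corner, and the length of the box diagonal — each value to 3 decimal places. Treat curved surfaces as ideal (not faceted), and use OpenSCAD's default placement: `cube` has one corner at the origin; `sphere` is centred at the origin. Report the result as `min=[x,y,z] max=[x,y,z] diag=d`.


A = translate([2.6, -0.9, 8.5]) sphere(r=13.2) → bbox [-10.6,-14.1,-4.7] .. [15.8,12.3,21.7]
B = cube([9, 4.3, 6.6]) → bbox [0,0,0] .. [9,4.3,6.6]
lo = A.lo+B.lo = [-10.6+0, -14.1+0, -4.7+0] = [-10.600,-14.100,-4.700]
hi = A.hi+B.hi = [15.8+9, 12.3+4.3, 21.7+6.6] = [24.800,16.600,28.300]
diag = √(35.4²+30.7²+33²) = √3284.65 = 57.312

min=[-10.600,-14.100,-4.700] max=[24.800,16.600,28.300] diag=57.312


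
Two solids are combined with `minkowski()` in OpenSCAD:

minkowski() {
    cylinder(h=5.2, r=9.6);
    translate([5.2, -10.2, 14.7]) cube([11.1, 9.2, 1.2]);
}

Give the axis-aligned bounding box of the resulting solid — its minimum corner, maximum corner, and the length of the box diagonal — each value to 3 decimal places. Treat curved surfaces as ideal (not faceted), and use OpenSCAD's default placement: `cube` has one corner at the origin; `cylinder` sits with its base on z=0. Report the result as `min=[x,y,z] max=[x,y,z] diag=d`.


min=[-4.400,-19.800,14.700] max=[25.900,8.600,21.100] diag=42.019

A = translate([5.2, -10.2, 14.7]) cube([11.1, 9.2, 1.2]) → bbox [5.2,-10.2,14.7] .. [16.3,-1,15.9]
B = cylinder(h=5.2, r=9.6) → bbox [-9.6,-9.6,0] .. [9.6,9.6,5.2]
lo = A.lo+B.lo = [5.2-9.6, -10.2-9.6, 14.7+0] = [-4.400,-19.800,14.700]
hi = A.hi+B.hi = [16.3+9.6, -1+9.6, 15.9+5.2] = [25.900,8.600,21.100]
diag = √(30.3²+28.4²+6.4²) = √1765.61 = 42.019


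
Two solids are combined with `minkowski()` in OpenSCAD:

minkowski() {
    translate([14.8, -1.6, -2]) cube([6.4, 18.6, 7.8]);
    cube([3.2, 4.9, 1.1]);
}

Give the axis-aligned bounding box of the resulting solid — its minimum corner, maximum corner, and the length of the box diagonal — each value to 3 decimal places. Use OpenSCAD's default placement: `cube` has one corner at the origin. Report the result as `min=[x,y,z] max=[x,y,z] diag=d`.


min=[14.800,-1.600,-2.000] max=[24.400,21.900,6.900] diag=26.900

A = translate([14.8, -1.6, -2]) cube([6.4, 18.6, 7.8]) → bbox [14.8,-1.6,-2] .. [21.2,17,5.8]
B = cube([3.2, 4.9, 1.1]) → bbox [0,0,0] .. [3.2,4.9,1.1]
lo = A.lo+B.lo = [14.8+0, -1.6+0, -2+0] = [14.800,-1.600,-2.000]
hi = A.hi+B.hi = [21.2+3.2, 17+4.9, 5.8+1.1] = [24.400,21.900,6.900]
diag = √(9.6²+23.5²+8.9²) = √723.62 = 26.900


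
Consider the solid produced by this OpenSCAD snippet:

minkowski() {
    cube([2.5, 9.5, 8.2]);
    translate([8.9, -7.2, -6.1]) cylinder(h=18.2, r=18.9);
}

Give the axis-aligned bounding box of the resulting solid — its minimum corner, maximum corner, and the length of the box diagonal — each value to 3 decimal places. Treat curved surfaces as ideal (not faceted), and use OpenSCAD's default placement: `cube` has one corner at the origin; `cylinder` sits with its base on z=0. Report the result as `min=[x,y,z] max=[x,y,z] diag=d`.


A = translate([8.9, -7.2, -6.1]) cylinder(h=18.2, r=18.9) → bbox [-10,-26.1,-6.1] .. [27.8,11.7,12.1]
B = cube([2.5, 9.5, 8.2]) → bbox [0,0,0] .. [2.5,9.5,8.2]
lo = A.lo+B.lo = [-10+0, -26.1+0, -6.1+0] = [-10.000,-26.100,-6.100]
hi = A.hi+B.hi = [27.8+2.5, 11.7+9.5, 12.1+8.2] = [30.300,21.200,20.300]
diag = √(40.3²+47.3²+26.4²) = √4558.34 = 67.515

min=[-10.000,-26.100,-6.100] max=[30.300,21.200,20.300] diag=67.515


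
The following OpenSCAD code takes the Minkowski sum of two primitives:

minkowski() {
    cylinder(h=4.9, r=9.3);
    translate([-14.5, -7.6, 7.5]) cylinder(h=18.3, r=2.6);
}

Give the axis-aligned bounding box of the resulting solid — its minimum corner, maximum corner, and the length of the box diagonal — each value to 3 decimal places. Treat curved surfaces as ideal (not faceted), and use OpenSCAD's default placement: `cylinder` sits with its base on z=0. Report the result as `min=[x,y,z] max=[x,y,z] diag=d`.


min=[-26.400,-19.500,7.500] max=[-2.600,4.300,30.700] diag=40.879

A = translate([-14.5, -7.6, 7.5]) cylinder(h=18.3, r=2.6) → bbox [-17.1,-10.2,7.5] .. [-11.9,-5,25.8]
B = cylinder(h=4.9, r=9.3) → bbox [-9.3,-9.3,0] .. [9.3,9.3,4.9]
lo = A.lo+B.lo = [-17.1-9.3, -10.2-9.3, 7.5+0] = [-26.400,-19.500,7.500]
hi = A.hi+B.hi = [-11.9+9.3, -5+9.3, 25.8+4.9] = [-2.600,4.300,30.700]
diag = √(23.8²+23.8²+23.2²) = √1671.12 = 40.879


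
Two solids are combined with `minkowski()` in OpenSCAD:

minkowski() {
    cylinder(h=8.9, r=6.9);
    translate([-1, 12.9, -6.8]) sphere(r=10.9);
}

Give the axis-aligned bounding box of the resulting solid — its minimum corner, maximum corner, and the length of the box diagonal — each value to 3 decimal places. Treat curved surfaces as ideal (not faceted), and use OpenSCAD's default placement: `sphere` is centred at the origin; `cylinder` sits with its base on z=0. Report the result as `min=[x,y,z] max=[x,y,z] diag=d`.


min=[-18.800,-4.900,-17.700] max=[16.800,30.700,13.000] diag=58.968

A = translate([-1, 12.9, -6.8]) sphere(r=10.9) → bbox [-11.9,2,-17.7] .. [9.9,23.8,4.1]
B = cylinder(h=8.9, r=6.9) → bbox [-6.9,-6.9,0] .. [6.9,6.9,8.9]
lo = A.lo+B.lo = [-11.9-6.9, 2-6.9, -17.7+0] = [-18.800,-4.900,-17.700]
hi = A.hi+B.hi = [9.9+6.9, 23.8+6.9, 4.1+8.9] = [16.800,30.700,13.000]
diag = √(35.6²+35.6²+30.7²) = √3477.21 = 58.968


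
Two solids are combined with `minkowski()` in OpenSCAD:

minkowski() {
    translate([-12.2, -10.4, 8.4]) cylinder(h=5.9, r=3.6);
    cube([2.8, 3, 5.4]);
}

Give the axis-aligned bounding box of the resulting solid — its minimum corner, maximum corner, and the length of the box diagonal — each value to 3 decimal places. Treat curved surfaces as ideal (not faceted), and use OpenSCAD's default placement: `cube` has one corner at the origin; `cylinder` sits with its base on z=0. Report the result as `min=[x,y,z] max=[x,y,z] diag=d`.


min=[-15.800,-14.000,8.400] max=[-5.800,-3.800,19.700] diag=18.213

A = translate([-12.2, -10.4, 8.4]) cylinder(h=5.9, r=3.6) → bbox [-15.8,-14,8.4] .. [-8.6,-6.8,14.3]
B = cube([2.8, 3, 5.4]) → bbox [0,0,0] .. [2.8,3,5.4]
lo = A.lo+B.lo = [-15.8+0, -14+0, 8.4+0] = [-15.800,-14.000,8.400]
hi = A.hi+B.hi = [-8.6+2.8, -6.8+3, 14.3+5.4] = [-5.800,-3.800,19.700]
diag = √(10²+10.2²+11.3²) = √331.73 = 18.213


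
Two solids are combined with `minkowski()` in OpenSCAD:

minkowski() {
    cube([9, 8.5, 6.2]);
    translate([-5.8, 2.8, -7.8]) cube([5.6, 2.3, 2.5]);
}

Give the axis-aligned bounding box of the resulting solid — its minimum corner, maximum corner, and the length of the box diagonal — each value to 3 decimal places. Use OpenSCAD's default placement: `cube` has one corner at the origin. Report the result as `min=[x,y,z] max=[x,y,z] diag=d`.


A = translate([-5.8, 2.8, -7.8]) cube([5.6, 2.3, 2.5]) → bbox [-5.8,2.8,-7.8] .. [-0.2,5.1,-5.3]
B = cube([9, 8.5, 6.2]) → bbox [0,0,0] .. [9,8.5,6.2]
lo = A.lo+B.lo = [-5.8+0, 2.8+0, -7.8+0] = [-5.800,2.800,-7.800]
hi = A.hi+B.hi = [-0.2+9, 5.1+8.5, -5.3+6.2] = [8.800,13.600,0.900]
diag = √(14.6²+10.8²+8.7²) = √405.49 = 20.137

min=[-5.800,2.800,-7.800] max=[8.800,13.600,0.900] diag=20.137


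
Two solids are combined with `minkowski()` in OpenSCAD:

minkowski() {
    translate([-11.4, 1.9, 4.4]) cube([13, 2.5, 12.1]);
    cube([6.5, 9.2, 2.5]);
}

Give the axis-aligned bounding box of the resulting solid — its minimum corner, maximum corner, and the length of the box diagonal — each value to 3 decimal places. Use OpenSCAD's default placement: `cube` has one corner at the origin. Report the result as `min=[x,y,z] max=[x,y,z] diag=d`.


min=[-11.400,1.900,4.400] max=[8.100,13.600,19.000] diag=27.024

A = translate([-11.4, 1.9, 4.4]) cube([13, 2.5, 12.1]) → bbox [-11.4,1.9,4.4] .. [1.6,4.4,16.5]
B = cube([6.5, 9.2, 2.5]) → bbox [0,0,0] .. [6.5,9.2,2.5]
lo = A.lo+B.lo = [-11.4+0, 1.9+0, 4.4+0] = [-11.400,1.900,4.400]
hi = A.hi+B.hi = [1.6+6.5, 4.4+9.2, 16.5+2.5] = [8.100,13.600,19.000]
diag = √(19.5²+11.7²+14.6²) = √730.3 = 27.024


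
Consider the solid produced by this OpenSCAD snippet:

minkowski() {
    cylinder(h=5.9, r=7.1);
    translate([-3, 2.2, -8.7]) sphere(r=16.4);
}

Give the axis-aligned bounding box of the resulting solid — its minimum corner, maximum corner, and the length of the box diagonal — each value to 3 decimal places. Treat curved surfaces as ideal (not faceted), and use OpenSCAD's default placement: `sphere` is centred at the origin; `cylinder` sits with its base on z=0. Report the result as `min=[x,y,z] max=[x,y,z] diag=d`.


min=[-26.500,-21.300,-25.100] max=[20.500,25.700,13.600] diag=76.914

A = translate([-3, 2.2, -8.7]) sphere(r=16.4) → bbox [-19.4,-14.2,-25.1] .. [13.4,18.6,7.7]
B = cylinder(h=5.9, r=7.1) → bbox [-7.1,-7.1,0] .. [7.1,7.1,5.9]
lo = A.lo+B.lo = [-19.4-7.1, -14.2-7.1, -25.1+0] = [-26.500,-21.300,-25.100]
hi = A.hi+B.hi = [13.4+7.1, 18.6+7.1, 7.7+5.9] = [20.500,25.700,13.600]
diag = √(47²+47²+38.7²) = √5915.69 = 76.914


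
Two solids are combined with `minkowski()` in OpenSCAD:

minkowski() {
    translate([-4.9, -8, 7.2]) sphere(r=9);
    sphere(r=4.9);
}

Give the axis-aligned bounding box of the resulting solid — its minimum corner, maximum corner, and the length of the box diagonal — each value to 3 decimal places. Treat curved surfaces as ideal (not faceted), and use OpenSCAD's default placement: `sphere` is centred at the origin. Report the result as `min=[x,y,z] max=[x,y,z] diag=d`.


min=[-18.800,-21.900,-6.700] max=[9.000,5.900,21.100] diag=48.151

A = translate([-4.9, -8, 7.2]) sphere(r=9) → bbox [-13.9,-17,-1.8] .. [4.1,1,16.2]
B = sphere(r=4.9) → bbox [-4.9,-4.9,-4.9] .. [4.9,4.9,4.9]
lo = A.lo+B.lo = [-13.9-4.9, -17-4.9, -1.8-4.9] = [-18.800,-21.900,-6.700]
hi = A.hi+B.hi = [4.1+4.9, 1+4.9, 16.2+4.9] = [9.000,5.900,21.100]
diag = √(27.8²+27.8²+27.8²) = √2318.52 = 48.151


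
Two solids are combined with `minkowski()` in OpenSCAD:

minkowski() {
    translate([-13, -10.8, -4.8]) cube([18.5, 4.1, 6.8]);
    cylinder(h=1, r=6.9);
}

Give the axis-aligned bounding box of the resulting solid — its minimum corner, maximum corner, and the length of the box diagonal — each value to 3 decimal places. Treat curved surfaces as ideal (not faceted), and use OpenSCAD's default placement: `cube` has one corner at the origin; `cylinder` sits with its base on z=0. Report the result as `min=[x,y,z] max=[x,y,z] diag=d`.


min=[-19.900,-17.700,-4.800] max=[12.400,0.200,3.000] diag=37.743

A = translate([-13, -10.8, -4.8]) cube([18.5, 4.1, 6.8]) → bbox [-13,-10.8,-4.8] .. [5.5,-6.7,2]
B = cylinder(h=1, r=6.9) → bbox [-6.9,-6.9,0] .. [6.9,6.9,1]
lo = A.lo+B.lo = [-13-6.9, -10.8-6.9, -4.8+0] = [-19.900,-17.700,-4.800]
hi = A.hi+B.hi = [5.5+6.9, -6.7+6.9, 2+1] = [12.400,0.200,3.000]
diag = √(32.3²+17.9²+7.8²) = √1424.54 = 37.743


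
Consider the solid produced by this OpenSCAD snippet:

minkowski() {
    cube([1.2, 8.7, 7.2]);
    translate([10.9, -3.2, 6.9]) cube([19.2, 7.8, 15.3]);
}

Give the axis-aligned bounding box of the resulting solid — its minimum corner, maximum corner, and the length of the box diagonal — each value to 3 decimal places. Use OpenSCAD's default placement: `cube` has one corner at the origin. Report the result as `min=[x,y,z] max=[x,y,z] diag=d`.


min=[10.900,-3.200,6.900] max=[31.300,13.300,29.400] diag=34.564

A = translate([10.9, -3.2, 6.9]) cube([19.2, 7.8, 15.3]) → bbox [10.9,-3.2,6.9] .. [30.1,4.6,22.2]
B = cube([1.2, 8.7, 7.2]) → bbox [0,0,0] .. [1.2,8.7,7.2]
lo = A.lo+B.lo = [10.9+0, -3.2+0, 6.9+0] = [10.900,-3.200,6.900]
hi = A.hi+B.hi = [30.1+1.2, 4.6+8.7, 22.2+7.2] = [31.300,13.300,29.400]
diag = √(20.4²+16.5²+22.5²) = √1194.66 = 34.564


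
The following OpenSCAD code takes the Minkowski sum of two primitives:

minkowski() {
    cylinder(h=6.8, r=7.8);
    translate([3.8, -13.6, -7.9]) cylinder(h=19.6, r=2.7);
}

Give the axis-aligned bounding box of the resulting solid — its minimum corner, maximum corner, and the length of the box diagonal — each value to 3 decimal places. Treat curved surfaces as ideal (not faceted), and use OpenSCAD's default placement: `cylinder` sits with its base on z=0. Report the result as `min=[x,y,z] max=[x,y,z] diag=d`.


A = translate([3.8, -13.6, -7.9]) cylinder(h=19.6, r=2.7) → bbox [1.1,-16.3,-7.9] .. [6.5,-10.9,11.7]
B = cylinder(h=6.8, r=7.8) → bbox [-7.8,-7.8,0] .. [7.8,7.8,6.8]
lo = A.lo+B.lo = [1.1-7.8, -16.3-7.8, -7.9+0] = [-6.700,-24.100,-7.900]
hi = A.hi+B.hi = [6.5+7.8, -10.9+7.8, 11.7+6.8] = [14.300,-3.100,18.500]
diag = √(21²+21²+26.4²) = √1578.96 = 39.736

min=[-6.700,-24.100,-7.900] max=[14.300,-3.100,18.500] diag=39.736


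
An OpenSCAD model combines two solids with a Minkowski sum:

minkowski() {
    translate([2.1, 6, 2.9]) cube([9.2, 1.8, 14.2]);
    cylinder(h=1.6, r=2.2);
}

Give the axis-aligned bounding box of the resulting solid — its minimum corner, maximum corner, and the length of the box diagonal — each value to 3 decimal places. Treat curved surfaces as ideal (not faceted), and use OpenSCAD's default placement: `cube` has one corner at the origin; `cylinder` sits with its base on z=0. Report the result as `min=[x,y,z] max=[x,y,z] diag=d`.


min=[-0.100,3.800,2.900] max=[13.500,10.000,18.700] diag=21.749

A = translate([2.1, 6, 2.9]) cube([9.2, 1.8, 14.2]) → bbox [2.1,6,2.9] .. [11.3,7.8,17.1]
B = cylinder(h=1.6, r=2.2) → bbox [-2.2,-2.2,0] .. [2.2,2.2,1.6]
lo = A.lo+B.lo = [2.1-2.2, 6-2.2, 2.9+0] = [-0.100,3.800,2.900]
hi = A.hi+B.hi = [11.3+2.2, 7.8+2.2, 17.1+1.6] = [13.500,10.000,18.700]
diag = √(13.6²+6.2²+15.8²) = √473.04 = 21.749


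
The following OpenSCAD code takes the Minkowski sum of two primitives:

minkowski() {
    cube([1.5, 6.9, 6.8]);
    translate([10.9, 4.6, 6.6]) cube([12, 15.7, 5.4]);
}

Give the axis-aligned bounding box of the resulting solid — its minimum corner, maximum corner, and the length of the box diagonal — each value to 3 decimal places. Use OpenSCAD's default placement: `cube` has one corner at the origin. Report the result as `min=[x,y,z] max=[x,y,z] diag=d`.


min=[10.900,4.600,6.600] max=[24.400,27.200,18.800] diag=29.015

A = translate([10.9, 4.6, 6.6]) cube([12, 15.7, 5.4]) → bbox [10.9,4.6,6.6] .. [22.9,20.3,12]
B = cube([1.5, 6.9, 6.8]) → bbox [0,0,0] .. [1.5,6.9,6.8]
lo = A.lo+B.lo = [10.9+0, 4.6+0, 6.6+0] = [10.900,4.600,6.600]
hi = A.hi+B.hi = [22.9+1.5, 20.3+6.9, 12+6.8] = [24.400,27.200,18.800]
diag = √(13.5²+22.6²+12.2²) = √841.85 = 29.015


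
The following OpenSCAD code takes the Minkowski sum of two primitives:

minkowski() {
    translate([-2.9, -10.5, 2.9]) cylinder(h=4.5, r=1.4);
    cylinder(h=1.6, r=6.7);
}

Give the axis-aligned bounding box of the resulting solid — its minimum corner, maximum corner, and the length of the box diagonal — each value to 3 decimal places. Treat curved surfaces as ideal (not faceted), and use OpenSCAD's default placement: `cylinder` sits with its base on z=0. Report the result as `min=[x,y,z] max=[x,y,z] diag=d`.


min=[-11.000,-18.600,2.900] max=[5.200,-2.400,9.000] diag=23.708

A = translate([-2.9, -10.5, 2.9]) cylinder(h=4.5, r=1.4) → bbox [-4.3,-11.9,2.9] .. [-1.5,-9.1,7.4]
B = cylinder(h=1.6, r=6.7) → bbox [-6.7,-6.7,0] .. [6.7,6.7,1.6]
lo = A.lo+B.lo = [-4.3-6.7, -11.9-6.7, 2.9+0] = [-11.000,-18.600,2.900]
hi = A.hi+B.hi = [-1.5+6.7, -9.1+6.7, 7.4+1.6] = [5.200,-2.400,9.000]
diag = √(16.2²+16.2²+6.1²) = √562.09 = 23.708


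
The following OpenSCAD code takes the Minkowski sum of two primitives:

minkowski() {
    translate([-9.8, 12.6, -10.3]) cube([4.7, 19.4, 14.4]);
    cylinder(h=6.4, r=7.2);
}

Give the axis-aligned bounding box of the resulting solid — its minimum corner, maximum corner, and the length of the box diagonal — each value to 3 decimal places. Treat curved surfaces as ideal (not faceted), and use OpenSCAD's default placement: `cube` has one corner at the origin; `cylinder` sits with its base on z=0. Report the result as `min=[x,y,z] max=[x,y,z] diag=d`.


A = translate([-9.8, 12.6, -10.3]) cube([4.7, 19.4, 14.4]) → bbox [-9.8,12.6,-10.3] .. [-5.1,32,4.1]
B = cylinder(h=6.4, r=7.2) → bbox [-7.2,-7.2,0] .. [7.2,7.2,6.4]
lo = A.lo+B.lo = [-9.8-7.2, 12.6-7.2, -10.3+0] = [-17.000,5.400,-10.300]
hi = A.hi+B.hi = [-5.1+7.2, 32+7.2, 4.1+6.4] = [2.100,39.200,10.500]
diag = √(19.1²+33.8²+20.8²) = √1939.89 = 44.044

min=[-17.000,5.400,-10.300] max=[2.100,39.200,10.500] diag=44.044


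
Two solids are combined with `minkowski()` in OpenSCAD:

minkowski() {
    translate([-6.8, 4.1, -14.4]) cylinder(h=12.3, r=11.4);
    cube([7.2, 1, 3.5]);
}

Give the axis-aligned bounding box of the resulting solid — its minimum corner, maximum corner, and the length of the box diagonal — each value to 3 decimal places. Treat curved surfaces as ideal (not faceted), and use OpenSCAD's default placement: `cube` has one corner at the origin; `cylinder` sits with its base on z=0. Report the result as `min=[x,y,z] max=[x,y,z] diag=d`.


A = translate([-6.8, 4.1, -14.4]) cylinder(h=12.3, r=11.4) → bbox [-18.2,-7.3,-14.4] .. [4.6,15.5,-2.1]
B = cube([7.2, 1, 3.5]) → bbox [0,0,0] .. [7.2,1,3.5]
lo = A.lo+B.lo = [-18.2+0, -7.3+0, -14.4+0] = [-18.200,-7.300,-14.400]
hi = A.hi+B.hi = [4.6+7.2, 15.5+1, -2.1+3.5] = [11.800,16.500,1.400]
diag = √(30²+23.8²+15.8²) = √1716.08 = 41.426

min=[-18.200,-7.300,-14.400] max=[11.800,16.500,1.400] diag=41.426


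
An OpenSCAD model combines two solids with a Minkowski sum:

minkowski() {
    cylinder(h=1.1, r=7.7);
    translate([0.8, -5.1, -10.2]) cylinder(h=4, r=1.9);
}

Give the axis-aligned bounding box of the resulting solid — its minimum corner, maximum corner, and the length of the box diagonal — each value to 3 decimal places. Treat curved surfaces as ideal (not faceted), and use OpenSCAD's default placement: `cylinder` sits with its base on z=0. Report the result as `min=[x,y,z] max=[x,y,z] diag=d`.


A = translate([0.8, -5.1, -10.2]) cylinder(h=4, r=1.9) → bbox [-1.1,-7,-10.2] .. [2.7,-3.2,-6.2]
B = cylinder(h=1.1, r=7.7) → bbox [-7.7,-7.7,0] .. [7.7,7.7,1.1]
lo = A.lo+B.lo = [-1.1-7.7, -7-7.7, -10.2+0] = [-8.800,-14.700,-10.200]
hi = A.hi+B.hi = [2.7+7.7, -3.2+7.7, -6.2+1.1] = [10.400,4.500,-5.100]
diag = √(19.2²+19.2²+5.1²) = √763.29 = 27.628

min=[-8.800,-14.700,-10.200] max=[10.400,4.500,-5.100] diag=27.628


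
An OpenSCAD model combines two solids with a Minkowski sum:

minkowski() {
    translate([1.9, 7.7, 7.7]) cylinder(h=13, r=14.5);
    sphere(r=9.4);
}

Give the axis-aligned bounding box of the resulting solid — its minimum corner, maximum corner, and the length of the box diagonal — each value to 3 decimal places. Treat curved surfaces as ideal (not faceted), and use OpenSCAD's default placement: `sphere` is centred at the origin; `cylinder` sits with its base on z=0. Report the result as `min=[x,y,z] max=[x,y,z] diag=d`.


A = translate([1.9, 7.7, 7.7]) cylinder(h=13, r=14.5) → bbox [-12.6,-6.8,7.7] .. [16.4,22.2,20.7]
B = sphere(r=9.4) → bbox [-9.4,-9.4,-9.4] .. [9.4,9.4,9.4]
lo = A.lo+B.lo = [-12.6-9.4, -6.8-9.4, 7.7-9.4] = [-22.000,-16.200,-1.700]
hi = A.hi+B.hi = [16.4+9.4, 22.2+9.4, 20.7+9.4] = [25.800,31.600,30.100]
diag = √(47.8²+47.8²+31.8²) = √5580.92 = 74.706

min=[-22.000,-16.200,-1.700] max=[25.800,31.600,30.100] diag=74.706


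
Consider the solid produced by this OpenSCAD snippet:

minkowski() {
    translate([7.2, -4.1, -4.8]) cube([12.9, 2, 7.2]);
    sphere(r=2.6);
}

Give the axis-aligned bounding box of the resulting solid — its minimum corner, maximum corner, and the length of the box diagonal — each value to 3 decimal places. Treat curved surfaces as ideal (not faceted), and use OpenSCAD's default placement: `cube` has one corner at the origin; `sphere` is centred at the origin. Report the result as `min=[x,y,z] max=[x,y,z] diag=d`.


min=[4.600,-6.700,-7.400] max=[22.700,0.500,5.000] diag=23.091

A = translate([7.2, -4.1, -4.8]) cube([12.9, 2, 7.2]) → bbox [7.2,-4.1,-4.8] .. [20.1,-2.1,2.4]
B = sphere(r=2.6) → bbox [-2.6,-2.6,-2.6] .. [2.6,2.6,2.6]
lo = A.lo+B.lo = [7.2-2.6, -4.1-2.6, -4.8-2.6] = [4.600,-6.700,-7.400]
hi = A.hi+B.hi = [20.1+2.6, -2.1+2.6, 2.4+2.6] = [22.700,0.500,5.000]
diag = √(18.1²+7.2²+12.4²) = √533.21 = 23.091


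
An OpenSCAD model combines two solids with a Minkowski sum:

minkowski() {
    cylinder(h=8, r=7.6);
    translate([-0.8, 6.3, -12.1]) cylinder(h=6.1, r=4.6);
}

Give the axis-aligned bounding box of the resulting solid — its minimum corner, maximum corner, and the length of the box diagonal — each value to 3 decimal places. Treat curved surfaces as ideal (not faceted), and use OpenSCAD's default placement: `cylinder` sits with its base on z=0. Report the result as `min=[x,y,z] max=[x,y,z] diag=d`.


min=[-13.000,-5.900,-12.100] max=[11.400,18.500,2.000] diag=37.276

A = translate([-0.8, 6.3, -12.1]) cylinder(h=6.1, r=4.6) → bbox [-5.4,1.7,-12.1] .. [3.8,10.9,-6]
B = cylinder(h=8, r=7.6) → bbox [-7.6,-7.6,0] .. [7.6,7.6,8]
lo = A.lo+B.lo = [-5.4-7.6, 1.7-7.6, -12.1+0] = [-13.000,-5.900,-12.100]
hi = A.hi+B.hi = [3.8+7.6, 10.9+7.6, -6+8] = [11.400,18.500,2.000]
diag = √(24.4²+24.4²+14.1²) = √1389.53 = 37.276


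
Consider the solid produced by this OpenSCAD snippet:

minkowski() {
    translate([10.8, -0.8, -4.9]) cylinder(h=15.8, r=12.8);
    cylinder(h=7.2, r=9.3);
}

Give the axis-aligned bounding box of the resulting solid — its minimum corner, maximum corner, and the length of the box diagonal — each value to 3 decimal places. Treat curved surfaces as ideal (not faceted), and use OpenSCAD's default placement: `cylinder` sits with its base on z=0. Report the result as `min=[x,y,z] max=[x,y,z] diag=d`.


min=[-11.300,-22.900,-4.900] max=[32.900,21.300,18.100] diag=66.605

A = translate([10.8, -0.8, -4.9]) cylinder(h=15.8, r=12.8) → bbox [-2,-13.6,-4.9] .. [23.6,12,10.9]
B = cylinder(h=7.2, r=9.3) → bbox [-9.3,-9.3,0] .. [9.3,9.3,7.2]
lo = A.lo+B.lo = [-2-9.3, -13.6-9.3, -4.9+0] = [-11.300,-22.900,-4.900]
hi = A.hi+B.hi = [23.6+9.3, 12+9.3, 10.9+7.2] = [32.900,21.300,18.100]
diag = √(44.2²+44.2²+23²) = √4436.28 = 66.605


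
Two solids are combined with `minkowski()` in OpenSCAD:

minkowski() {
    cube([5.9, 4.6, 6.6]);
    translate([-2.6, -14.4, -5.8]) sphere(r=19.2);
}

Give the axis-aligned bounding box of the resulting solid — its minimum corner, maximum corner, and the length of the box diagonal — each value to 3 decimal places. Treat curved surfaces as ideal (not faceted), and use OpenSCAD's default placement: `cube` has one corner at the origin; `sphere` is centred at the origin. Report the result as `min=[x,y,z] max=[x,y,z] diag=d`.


min=[-21.800,-33.600,-25.000] max=[22.500,9.400,20.000] diag=76.397

A = translate([-2.6, -14.4, -5.8]) sphere(r=19.2) → bbox [-21.8,-33.6,-25] .. [16.6,4.8,13.4]
B = cube([5.9, 4.6, 6.6]) → bbox [0,0,0] .. [5.9,4.6,6.6]
lo = A.lo+B.lo = [-21.8+0, -33.6+0, -25+0] = [-21.800,-33.600,-25.000]
hi = A.hi+B.hi = [16.6+5.9, 4.8+4.6, 13.4+6.6] = [22.500,9.400,20.000]
diag = √(44.3²+43²+45²) = √5836.49 = 76.397


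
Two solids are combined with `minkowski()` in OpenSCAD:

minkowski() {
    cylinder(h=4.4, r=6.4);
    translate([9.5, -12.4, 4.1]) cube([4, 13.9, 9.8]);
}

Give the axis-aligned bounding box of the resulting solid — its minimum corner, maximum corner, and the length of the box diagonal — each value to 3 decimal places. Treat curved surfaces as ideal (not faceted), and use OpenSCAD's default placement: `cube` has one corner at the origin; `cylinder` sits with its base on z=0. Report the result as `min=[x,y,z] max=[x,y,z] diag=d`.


min=[3.100,-18.800,4.100] max=[19.900,7.900,18.300] diag=34.594

A = translate([9.5, -12.4, 4.1]) cube([4, 13.9, 9.8]) → bbox [9.5,-12.4,4.1] .. [13.5,1.5,13.9]
B = cylinder(h=4.4, r=6.4) → bbox [-6.4,-6.4,0] .. [6.4,6.4,4.4]
lo = A.lo+B.lo = [9.5-6.4, -12.4-6.4, 4.1+0] = [3.100,-18.800,4.100]
hi = A.hi+B.hi = [13.5+6.4, 1.5+6.4, 13.9+4.4] = [19.900,7.900,18.300]
diag = √(16.8²+26.7²+14.2²) = √1196.77 = 34.594


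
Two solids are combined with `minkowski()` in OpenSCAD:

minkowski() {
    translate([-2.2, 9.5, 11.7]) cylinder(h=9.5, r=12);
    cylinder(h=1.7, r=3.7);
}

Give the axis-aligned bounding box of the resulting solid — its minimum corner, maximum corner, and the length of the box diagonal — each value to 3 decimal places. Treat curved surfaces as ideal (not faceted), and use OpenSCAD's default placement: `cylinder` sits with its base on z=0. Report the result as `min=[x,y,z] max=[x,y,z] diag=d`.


A = translate([-2.2, 9.5, 11.7]) cylinder(h=9.5, r=12) → bbox [-14.2,-2.5,11.7] .. [9.8,21.5,21.2]
B = cylinder(h=1.7, r=3.7) → bbox [-3.7,-3.7,0] .. [3.7,3.7,1.7]
lo = A.lo+B.lo = [-14.2-3.7, -2.5-3.7, 11.7+0] = [-17.900,-6.200,11.700]
hi = A.hi+B.hi = [9.8+3.7, 21.5+3.7, 21.2+1.7] = [13.500,25.200,22.900]
diag = √(31.4²+31.4²+11.2²) = √2097.36 = 45.797

min=[-17.900,-6.200,11.700] max=[13.500,25.200,22.900] diag=45.797


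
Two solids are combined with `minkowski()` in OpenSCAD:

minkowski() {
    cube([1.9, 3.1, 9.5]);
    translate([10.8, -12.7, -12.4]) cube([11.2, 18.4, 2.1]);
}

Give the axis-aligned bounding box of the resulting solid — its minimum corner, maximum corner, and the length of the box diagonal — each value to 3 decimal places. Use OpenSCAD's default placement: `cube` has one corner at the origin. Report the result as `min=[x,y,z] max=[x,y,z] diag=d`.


A = translate([10.8, -12.7, -12.4]) cube([11.2, 18.4, 2.1]) → bbox [10.8,-12.7,-12.4] .. [22,5.7,-10.3]
B = cube([1.9, 3.1, 9.5]) → bbox [0,0,0] .. [1.9,3.1,9.5]
lo = A.lo+B.lo = [10.8+0, -12.7+0, -12.4+0] = [10.800,-12.700,-12.400]
hi = A.hi+B.hi = [22+1.9, 5.7+3.1, -10.3+9.5] = [23.900,8.800,-0.800]
diag = √(13.1²+21.5²+11.6²) = √768.42 = 27.720

min=[10.800,-12.700,-12.400] max=[23.900,8.800,-0.800] diag=27.720


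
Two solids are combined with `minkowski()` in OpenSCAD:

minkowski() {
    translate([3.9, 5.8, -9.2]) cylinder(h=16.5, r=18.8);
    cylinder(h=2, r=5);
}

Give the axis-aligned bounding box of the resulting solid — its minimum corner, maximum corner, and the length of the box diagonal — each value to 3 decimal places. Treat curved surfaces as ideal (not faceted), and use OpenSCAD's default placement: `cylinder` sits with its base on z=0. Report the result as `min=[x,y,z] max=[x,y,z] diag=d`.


A = translate([3.9, 5.8, -9.2]) cylinder(h=16.5, r=18.8) → bbox [-14.9,-13,-9.2] .. [22.7,24.6,7.3]
B = cylinder(h=2, r=5) → bbox [-5,-5,0] .. [5,5,2]
lo = A.lo+B.lo = [-14.9-5, -13-5, -9.2+0] = [-19.900,-18.000,-9.200]
hi = A.hi+B.hi = [22.7+5, 24.6+5, 7.3+2] = [27.700,29.600,9.300]
diag = √(47.6²+47.6²+18.5²) = √4873.77 = 69.812

min=[-19.900,-18.000,-9.200] max=[27.700,29.600,9.300] diag=69.812


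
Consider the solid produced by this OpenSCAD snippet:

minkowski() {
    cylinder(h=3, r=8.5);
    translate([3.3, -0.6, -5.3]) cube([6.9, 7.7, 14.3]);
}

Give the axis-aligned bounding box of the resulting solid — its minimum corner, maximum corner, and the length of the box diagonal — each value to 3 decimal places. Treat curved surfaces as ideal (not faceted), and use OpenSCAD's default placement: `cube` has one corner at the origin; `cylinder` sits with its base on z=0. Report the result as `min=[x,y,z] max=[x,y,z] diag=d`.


min=[-5.200,-9.100,-5.300] max=[18.700,15.600,12.000] diag=38.478

A = translate([3.3, -0.6, -5.3]) cube([6.9, 7.7, 14.3]) → bbox [3.3,-0.6,-5.3] .. [10.2,7.1,9]
B = cylinder(h=3, r=8.5) → bbox [-8.5,-8.5,0] .. [8.5,8.5,3]
lo = A.lo+B.lo = [3.3-8.5, -0.6-8.5, -5.3+0] = [-5.200,-9.100,-5.300]
hi = A.hi+B.hi = [10.2+8.5, 7.1+8.5, 9+3] = [18.700,15.600,12.000]
diag = √(23.9²+24.7²+17.3²) = √1480.59 = 38.478


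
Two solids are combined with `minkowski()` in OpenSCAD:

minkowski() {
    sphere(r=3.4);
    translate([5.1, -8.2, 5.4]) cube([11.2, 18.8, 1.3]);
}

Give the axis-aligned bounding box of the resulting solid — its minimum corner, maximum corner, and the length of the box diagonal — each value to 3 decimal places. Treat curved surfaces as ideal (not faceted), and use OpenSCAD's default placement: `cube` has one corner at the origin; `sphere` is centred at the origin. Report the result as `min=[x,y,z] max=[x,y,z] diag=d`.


min=[1.700,-11.600,2.000] max=[19.700,14.000,10.100] diag=32.326

A = translate([5.1, -8.2, 5.4]) cube([11.2, 18.8, 1.3]) → bbox [5.1,-8.2,5.4] .. [16.3,10.6,6.7]
B = sphere(r=3.4) → bbox [-3.4,-3.4,-3.4] .. [3.4,3.4,3.4]
lo = A.lo+B.lo = [5.1-3.4, -8.2-3.4, 5.4-3.4] = [1.700,-11.600,2.000]
hi = A.hi+B.hi = [16.3+3.4, 10.6+3.4, 6.7+3.4] = [19.700,14.000,10.100]
diag = √(18²+25.6²+8.1²) = √1044.97 = 32.326
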